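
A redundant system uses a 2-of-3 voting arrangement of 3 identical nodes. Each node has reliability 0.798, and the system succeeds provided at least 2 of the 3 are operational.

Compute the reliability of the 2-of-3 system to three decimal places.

R = Σ_{i=2}^{3} C(3,i) p^i (1−p)^{3−i} with p = 0.798
C(3,2)·0.798^2·0.202^1 = 0.38590
C(3,3)·0.798^3·0.202^0 = 0.50817
Sum = 0.894

0.894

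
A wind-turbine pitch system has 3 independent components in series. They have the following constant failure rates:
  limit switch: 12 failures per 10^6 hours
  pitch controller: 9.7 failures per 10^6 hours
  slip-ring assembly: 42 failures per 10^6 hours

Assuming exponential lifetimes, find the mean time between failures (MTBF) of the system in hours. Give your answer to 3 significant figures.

Series of exponential components: λ_sys = Σ λ_i
λ_sys = 0.000012 + 0.0000097 + 0.000042 = 6.3700e-05 /h
MTBF = 1 / λ_sys = 15700 h

15700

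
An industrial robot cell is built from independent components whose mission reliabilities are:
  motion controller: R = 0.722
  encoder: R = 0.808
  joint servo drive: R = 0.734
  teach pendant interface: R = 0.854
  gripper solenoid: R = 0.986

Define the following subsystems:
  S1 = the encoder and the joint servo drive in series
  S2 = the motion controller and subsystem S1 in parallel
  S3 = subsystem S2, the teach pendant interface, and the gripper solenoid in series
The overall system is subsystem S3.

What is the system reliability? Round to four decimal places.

Series (encoder and joint servo drive): 0.808000 × 0.734000 = 0.593072
Parallel (motion controller and [0.593072]): 1 − (1 − 0.722000)(1 − 0.593072) = 0.886874
Series ([0.886874], teach pendant interface, and gripper solenoid): 0.886874 × 0.854000 × 0.986000 = 0.7468

0.7468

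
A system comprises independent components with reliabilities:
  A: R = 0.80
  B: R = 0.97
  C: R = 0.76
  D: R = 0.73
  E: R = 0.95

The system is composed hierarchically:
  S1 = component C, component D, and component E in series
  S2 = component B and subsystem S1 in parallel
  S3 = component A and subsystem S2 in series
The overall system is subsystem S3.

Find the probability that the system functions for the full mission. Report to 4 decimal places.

Series (C, D, and E): 0.760000 × 0.730000 × 0.950000 = 0.527060
Parallel (B and [0.527060]): 1 − (1 − 0.970000)(1 − 0.527060) = 0.985812
Series (A and [0.985812]): 0.800000 × 0.985812 = 0.7886

0.7886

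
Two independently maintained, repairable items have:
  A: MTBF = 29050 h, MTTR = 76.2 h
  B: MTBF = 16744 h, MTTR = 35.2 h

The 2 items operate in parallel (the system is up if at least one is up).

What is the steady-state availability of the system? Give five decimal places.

0.99999

A(A) = MTBF/(MTBF+MTTR) = 29050/(29050+76.2) = 0.997384
A(B) = MTBF/(MTBF+MTTR) = 16744/(16744+35.2) = 0.997902
Parallel availability: 1 − (1 − 0.997384)(1 − 0.997902) = 0.99999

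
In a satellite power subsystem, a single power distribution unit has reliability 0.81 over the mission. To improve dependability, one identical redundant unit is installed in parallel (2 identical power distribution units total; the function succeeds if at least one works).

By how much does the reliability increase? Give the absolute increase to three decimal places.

R_before = 0.81
R_after = 1 − (1 − 0.81)^2 = 0.964
ΔR = 0.964 − 0.81 = 0.154

0.154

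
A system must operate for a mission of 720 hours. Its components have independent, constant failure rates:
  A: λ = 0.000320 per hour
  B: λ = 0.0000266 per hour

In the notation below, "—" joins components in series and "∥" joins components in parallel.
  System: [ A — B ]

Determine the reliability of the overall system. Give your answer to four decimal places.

0.7791

R(A) = exp(−0.000320 × 720) = 0.794216
R(B) = exp(−0.0000266 × 720) = 0.981030
Series (A and B): 0.794216 × 0.981030 = 0.7791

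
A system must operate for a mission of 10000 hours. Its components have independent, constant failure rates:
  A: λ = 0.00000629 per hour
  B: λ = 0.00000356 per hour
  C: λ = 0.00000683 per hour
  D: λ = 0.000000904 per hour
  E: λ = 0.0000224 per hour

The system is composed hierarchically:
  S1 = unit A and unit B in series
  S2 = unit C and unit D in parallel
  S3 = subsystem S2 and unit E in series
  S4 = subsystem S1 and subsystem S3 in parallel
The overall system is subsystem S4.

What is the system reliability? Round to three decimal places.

0.981

R(A) = exp(−0.00000629 × 10000) = 0.93904
R(B) = exp(−0.00000356 × 10000) = 0.96503
R(C) = exp(−0.00000683 × 10000) = 0.93398
R(D) = exp(−0.000000904 × 10000) = 0.99100
R(E) = exp(−0.0000224 × 10000) = 0.79932
Series (A and B): 0.93904 × 0.96503 = 0.90620
Parallel (C and D): 1 − (1 − 0.93398)(1 − 0.99100) = 0.99941
Series ([0.99941] and E): 0.99941 × 0.79932 = 0.79885
Parallel ([0.90620] and [0.79885]): 1 − (1 − 0.90620)(1 − 0.79885) = 0.981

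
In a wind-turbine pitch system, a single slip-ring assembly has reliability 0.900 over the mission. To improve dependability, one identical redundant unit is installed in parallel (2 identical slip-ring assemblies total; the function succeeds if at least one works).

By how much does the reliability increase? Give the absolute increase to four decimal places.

0.0900

R_before = 0.900
R_after = 1 − (1 − 0.900)^2 = 0.9900
ΔR = 0.9900 − 0.900 = 0.0900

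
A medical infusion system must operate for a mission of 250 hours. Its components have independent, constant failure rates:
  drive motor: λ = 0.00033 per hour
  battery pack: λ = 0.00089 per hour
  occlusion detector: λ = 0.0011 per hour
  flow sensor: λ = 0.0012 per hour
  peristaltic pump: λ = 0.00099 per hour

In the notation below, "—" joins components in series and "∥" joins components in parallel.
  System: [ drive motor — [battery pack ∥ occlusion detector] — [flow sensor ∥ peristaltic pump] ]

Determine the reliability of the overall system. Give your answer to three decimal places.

0.827

R(drive motor) = exp(−0.00033 × 250) = 0.92081
R(battery pack) = exp(−0.00089 × 250) = 0.80052
R(occlusion detector) = exp(−0.0011 × 250) = 0.75957
R(flow sensor) = exp(−0.0012 × 250) = 0.74082
R(peristaltic pump) = exp(−0.00099 × 250) = 0.78075
Parallel (battery pack and occlusion detector): 1 − (1 − 0.80052)(1 − 0.75957) = 0.95204
Parallel (flow sensor and peristaltic pump): 1 − (1 − 0.74082)(1 − 0.78075) = 0.94317
Series (drive motor, [0.95204], and [0.94317]): 0.92081 × 0.95204 × 0.94317 = 0.827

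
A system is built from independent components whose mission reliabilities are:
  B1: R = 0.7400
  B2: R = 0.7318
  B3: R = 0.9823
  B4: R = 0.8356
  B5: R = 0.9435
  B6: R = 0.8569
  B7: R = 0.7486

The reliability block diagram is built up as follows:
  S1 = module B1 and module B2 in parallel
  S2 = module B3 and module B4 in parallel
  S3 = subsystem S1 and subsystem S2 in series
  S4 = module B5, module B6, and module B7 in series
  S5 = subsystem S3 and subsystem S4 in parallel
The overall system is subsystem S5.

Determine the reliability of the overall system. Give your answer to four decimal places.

Parallel (B1 and B2): 1 − (1 − 0.740000)(1 − 0.731800) = 0.930268
Parallel (B3 and B4): 1 − (1 − 0.982300)(1 − 0.835600) = 0.997090
Series ([0.930268] and [0.997090]): 0.930268 × 0.997090 = 0.927561
Series (B5, B6, and B7): 0.943500 × 0.856900 × 0.748600 = 0.605232
Parallel ([0.927561] and [0.605232]): 1 − (1 − 0.927561)(1 − 0.605232) = 0.9714

0.9714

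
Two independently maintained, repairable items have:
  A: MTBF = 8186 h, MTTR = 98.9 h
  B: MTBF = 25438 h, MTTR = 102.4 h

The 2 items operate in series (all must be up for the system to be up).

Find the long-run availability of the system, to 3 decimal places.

A(A) = MTBF/(MTBF+MTTR) = 8186/(8186+98.9) = 0.988063
A(B) = MTBF/(MTBF+MTTR) = 25438/(25438+102.4) = 0.995991
Series availability: 0.988063 × 0.995991 = 0.984

0.984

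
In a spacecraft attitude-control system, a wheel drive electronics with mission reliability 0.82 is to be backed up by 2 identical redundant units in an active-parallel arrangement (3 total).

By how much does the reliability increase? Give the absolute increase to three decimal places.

0.174

R_before = 0.82
R_after = 1 − (1 − 0.82)^3 = 0.994
ΔR = 0.994 − 0.82 = 0.174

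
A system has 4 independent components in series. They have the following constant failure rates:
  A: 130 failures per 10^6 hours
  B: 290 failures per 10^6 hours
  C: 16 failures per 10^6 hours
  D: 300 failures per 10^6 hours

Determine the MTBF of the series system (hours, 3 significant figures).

1360

Series of exponential components: λ_sys = Σ λ_i
λ_sys = 0.00013 + 0.00029 + 0.000016 + 0.00030 = 7.3600e-04 /h
MTBF = 1 / λ_sys = 1360 h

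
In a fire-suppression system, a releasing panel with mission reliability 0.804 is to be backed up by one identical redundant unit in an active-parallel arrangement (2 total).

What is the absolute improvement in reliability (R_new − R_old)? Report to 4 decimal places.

R_before = 0.804
R_after = 1 − (1 − 0.804)^2 = 0.9616
ΔR = 0.9616 − 0.804 = 0.1576

0.1576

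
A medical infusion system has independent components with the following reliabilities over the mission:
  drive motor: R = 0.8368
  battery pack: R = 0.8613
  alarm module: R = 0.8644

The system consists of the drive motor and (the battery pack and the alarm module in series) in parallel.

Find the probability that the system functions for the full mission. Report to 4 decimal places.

0.9583

Series (battery pack and alarm module): 0.861300 × 0.864400 = 0.744508
Parallel (drive motor and [0.744508]): 1 − (1 − 0.836800)(1 − 0.744508) = 0.9583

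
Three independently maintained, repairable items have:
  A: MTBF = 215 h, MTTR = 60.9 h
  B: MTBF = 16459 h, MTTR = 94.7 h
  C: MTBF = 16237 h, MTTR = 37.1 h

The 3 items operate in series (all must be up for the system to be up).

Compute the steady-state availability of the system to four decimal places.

0.7730

A(A) = MTBF/(MTBF+MTTR) = 215/(215+60.9) = 0.779268
A(B) = MTBF/(MTBF+MTTR) = 16459/(16459+94.7) = 0.994279
A(C) = MTBF/(MTBF+MTTR) = 16237/(16237+37.1) = 0.997720
Series availability: 0.779268 × 0.994279 × 0.997720 = 0.7730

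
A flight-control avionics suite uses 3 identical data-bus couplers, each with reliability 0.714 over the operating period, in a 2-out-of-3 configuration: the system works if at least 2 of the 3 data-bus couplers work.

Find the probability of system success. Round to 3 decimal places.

0.801

R = Σ_{i=2}^{3} C(3,i) p^i (1−p)^{3−i} with p = 0.714
C(3,2)·0.714^2·0.286^1 = 0.43740
C(3,3)·0.714^3·0.286^0 = 0.36399
Sum = 0.801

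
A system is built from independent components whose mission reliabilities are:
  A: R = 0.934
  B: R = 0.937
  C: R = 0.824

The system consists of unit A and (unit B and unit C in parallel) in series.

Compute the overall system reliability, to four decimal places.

0.9236

Parallel (B and C): 1 − (1 − 0.937000)(1 − 0.824000) = 0.988912
Series (A and [0.988912]): 0.934000 × 0.988912 = 0.9236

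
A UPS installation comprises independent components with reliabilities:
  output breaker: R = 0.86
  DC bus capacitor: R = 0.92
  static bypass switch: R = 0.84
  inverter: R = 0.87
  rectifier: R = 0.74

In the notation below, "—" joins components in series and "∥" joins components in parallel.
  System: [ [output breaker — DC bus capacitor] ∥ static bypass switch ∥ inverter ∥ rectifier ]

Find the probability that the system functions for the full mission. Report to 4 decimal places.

0.9989

Series (output breaker and DC bus capacitor): 0.860000 × 0.920000 = 0.791200
Parallel ([0.791200], static bypass switch, inverter, and rectifier): 1 − (1 − 0.791200)(1 − 0.840000)(1 − 0.870000)(1 − 0.740000) = 0.9989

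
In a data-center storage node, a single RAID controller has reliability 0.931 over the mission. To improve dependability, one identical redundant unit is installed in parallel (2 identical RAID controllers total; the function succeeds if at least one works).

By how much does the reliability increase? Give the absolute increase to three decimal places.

0.064

R_before = 0.931
R_after = 1 − (1 − 0.931)^2 = 0.995
ΔR = 0.995 − 0.931 = 0.064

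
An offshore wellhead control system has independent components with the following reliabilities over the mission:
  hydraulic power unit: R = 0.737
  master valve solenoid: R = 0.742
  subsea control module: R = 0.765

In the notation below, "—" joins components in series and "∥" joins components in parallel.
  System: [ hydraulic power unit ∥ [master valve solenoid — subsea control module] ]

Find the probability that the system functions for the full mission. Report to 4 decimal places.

Series (master valve solenoid and subsea control module): 0.742000 × 0.765000 = 0.567630
Parallel (hydraulic power unit and [0.567630]): 1 − (1 − 0.737000)(1 − 0.567630) = 0.8863

0.8863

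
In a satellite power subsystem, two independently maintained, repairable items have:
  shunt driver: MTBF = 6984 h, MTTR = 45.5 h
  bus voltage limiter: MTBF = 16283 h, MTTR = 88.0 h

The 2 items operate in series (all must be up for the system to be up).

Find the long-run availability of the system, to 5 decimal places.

0.98819

A(shunt driver) = MTBF/(MTBF+MTTR) = 6984/(6984+45.5) = 0.993527
A(bus voltage limiter) = MTBF/(MTBF+MTTR) = 16283/(16283+88.0) = 0.994625
Series availability: 0.993527 × 0.994625 = 0.98819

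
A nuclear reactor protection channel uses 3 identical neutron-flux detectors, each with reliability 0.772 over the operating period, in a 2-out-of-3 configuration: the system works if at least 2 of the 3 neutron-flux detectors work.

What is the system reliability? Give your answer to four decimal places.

0.8678

R = Σ_{i=2}^{3} C(3,i) p^i (1−p)^{3−i} with p = 0.772
C(3,2)·0.772^2·0.228^1 = 0.407653
C(3,3)·0.772^3·0.228^0 = 0.460100
Sum = 0.8678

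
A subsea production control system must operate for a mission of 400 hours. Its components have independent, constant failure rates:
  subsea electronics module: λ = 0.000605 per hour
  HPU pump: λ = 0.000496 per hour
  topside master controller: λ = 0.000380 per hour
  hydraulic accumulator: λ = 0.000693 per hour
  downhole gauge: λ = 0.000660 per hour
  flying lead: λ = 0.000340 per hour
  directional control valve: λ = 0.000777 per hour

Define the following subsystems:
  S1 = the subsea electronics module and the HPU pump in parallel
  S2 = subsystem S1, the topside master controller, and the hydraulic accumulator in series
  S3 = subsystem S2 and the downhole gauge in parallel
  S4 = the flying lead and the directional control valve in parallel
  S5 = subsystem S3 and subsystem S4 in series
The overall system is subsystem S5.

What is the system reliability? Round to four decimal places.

R(subsea electronics module) = exp(−0.000605 × 400) = 0.785056
R(HPU pump) = exp(−0.000496 × 400) = 0.820042
R(topside master controller) = exp(−0.000380 × 400) = 0.858988
R(hydraulic accumulator) = exp(−0.000693 × 400) = 0.757903
R(downhole gauge) = exp(−0.000660 × 400) = 0.767974
R(flying lead) = exp(−0.000340 × 400) = 0.872843
R(directional control valve) = exp(−0.000777 × 400) = 0.732860
Parallel (subsea electronics module and HPU pump): 1 − (1 − 0.785056)(1 − 0.820042) = 0.961319
Series ([0.961319], topside master controller, and hydraulic accumulator): 0.961319 × 0.858988 × 0.757903 = 0.625847
Parallel ([0.625847] and downhole gauge): 1 − (1 − 0.625847)(1 − 0.767974) = 0.913187
Parallel (flying lead and directional control valve): 1 − (1 − 0.872843)(1 − 0.732860) = 0.966031
Series ([0.913187] and [0.966031]): 0.913187 × 0.966031 = 0.8822

0.8822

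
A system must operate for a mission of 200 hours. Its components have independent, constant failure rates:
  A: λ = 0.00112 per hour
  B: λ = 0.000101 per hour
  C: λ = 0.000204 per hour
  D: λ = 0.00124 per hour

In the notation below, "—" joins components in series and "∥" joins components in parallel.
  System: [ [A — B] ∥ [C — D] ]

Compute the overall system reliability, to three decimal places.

R(A) = exp(−0.00112 × 200) = 0.79932
R(B) = exp(−0.000101 × 200) = 0.98000
R(C) = exp(−0.000204 × 200) = 0.96002
R(D) = exp(−0.00124 × 200) = 0.78036
Series (A and B): 0.79932 × 0.98000 = 0.78333
Series (C and D): 0.96002 × 0.78036 = 0.74916
Parallel ([0.78333] and [0.74916]): 1 − (1 − 0.78333)(1 − 0.74916) = 0.946

0.946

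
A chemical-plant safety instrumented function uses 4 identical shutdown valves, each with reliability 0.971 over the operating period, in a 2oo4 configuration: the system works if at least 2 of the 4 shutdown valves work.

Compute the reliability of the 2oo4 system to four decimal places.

R = Σ_{i=2}^{4} C(4,i) p^i (1−p)^{4−i} with p = 0.971
C(4,2)·0.971^2·0.029^2 = 0.004758
C(4,3)·0.971^3·0.029^1 = 0.106198
C(4,4)·0.971^4·0.029^0 = 0.888949
Sum = 0.9999

0.9999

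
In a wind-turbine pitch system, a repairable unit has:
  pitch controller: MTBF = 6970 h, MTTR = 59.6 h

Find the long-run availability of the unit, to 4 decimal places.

A(pitch controller) = MTBF/(MTBF+MTTR) = 6970/(6970+59.6) = 0.9915

0.9915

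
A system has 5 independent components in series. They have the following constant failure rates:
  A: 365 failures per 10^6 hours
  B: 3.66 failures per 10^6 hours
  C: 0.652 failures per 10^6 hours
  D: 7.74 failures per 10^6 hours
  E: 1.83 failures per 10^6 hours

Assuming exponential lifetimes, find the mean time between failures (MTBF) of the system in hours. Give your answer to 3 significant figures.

Series of exponential components: λ_sys = Σ λ_i
λ_sys = 0.000365 + 0.00000366 + 0.000000652 + 0.00000774 + 0.00000183 = 3.7888e-04 /h
MTBF = 1 / λ_sys = 2640 h

2640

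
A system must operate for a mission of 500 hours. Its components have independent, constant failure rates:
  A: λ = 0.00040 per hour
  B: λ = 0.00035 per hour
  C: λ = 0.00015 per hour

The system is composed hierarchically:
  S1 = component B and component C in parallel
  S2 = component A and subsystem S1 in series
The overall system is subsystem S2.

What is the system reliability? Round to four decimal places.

R(A) = exp(−0.00040 × 500) = 0.818731
R(B) = exp(−0.00035 × 500) = 0.839457
R(C) = exp(−0.00015 × 500) = 0.927743
Parallel (B and C): 1 − (1 − 0.839457)(1 − 0.927743) = 0.988400
Series (A and [0.988400]): 0.818731 × 0.988400 = 0.8092

0.8092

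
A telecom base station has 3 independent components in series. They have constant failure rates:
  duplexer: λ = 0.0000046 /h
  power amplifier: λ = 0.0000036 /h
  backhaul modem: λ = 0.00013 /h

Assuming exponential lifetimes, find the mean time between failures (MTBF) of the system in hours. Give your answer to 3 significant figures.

7240

Series of exponential components: λ_sys = Σ λ_i
λ_sys = 0.0000046 + 0.0000036 + 0.00013 = 1.3820e-04 /h
MTBF = 1 / λ_sys = 7240 h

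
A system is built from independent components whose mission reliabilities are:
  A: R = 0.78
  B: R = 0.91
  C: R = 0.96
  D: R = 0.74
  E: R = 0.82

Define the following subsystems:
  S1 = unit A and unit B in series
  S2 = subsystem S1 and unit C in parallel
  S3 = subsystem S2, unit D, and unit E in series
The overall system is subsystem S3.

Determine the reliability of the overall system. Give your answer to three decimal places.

0.600

Series (A and B): 0.78000 × 0.91000 = 0.70980
Parallel ([0.70980] and C): 1 − (1 − 0.70980)(1 − 0.96000) = 0.98839
Series ([0.98839], D, and E): 0.98839 × 0.74000 × 0.82000 = 0.600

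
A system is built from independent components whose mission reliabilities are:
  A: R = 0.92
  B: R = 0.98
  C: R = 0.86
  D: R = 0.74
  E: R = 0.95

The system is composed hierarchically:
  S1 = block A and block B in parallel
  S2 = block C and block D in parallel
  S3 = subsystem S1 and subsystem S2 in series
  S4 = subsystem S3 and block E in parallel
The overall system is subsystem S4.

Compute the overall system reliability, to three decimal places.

0.998

Parallel (A and B): 1 − (1 − 0.92000)(1 − 0.98000) = 0.99840
Parallel (C and D): 1 − (1 − 0.86000)(1 − 0.74000) = 0.96360
Series ([0.99840] and [0.96360]): 0.99840 × 0.96360 = 0.96206
Parallel ([0.96206] and E): 1 − (1 − 0.96206)(1 − 0.95000) = 0.998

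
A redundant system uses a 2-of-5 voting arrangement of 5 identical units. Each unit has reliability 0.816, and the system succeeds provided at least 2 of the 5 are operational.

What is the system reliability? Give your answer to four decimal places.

0.9951

R = Σ_{i=2}^{5} C(5,i) p^i (1−p)^{5−i} with p = 0.816
C(5,2)·0.816^2·0.184^3 = 0.041480
C(5,3)·0.816^3·0.184^2 = 0.183953
C(5,4)·0.816^4·0.184^1 = 0.407895
C(5,5)·0.816^5·0.184^0 = 0.361785
Sum = 0.9951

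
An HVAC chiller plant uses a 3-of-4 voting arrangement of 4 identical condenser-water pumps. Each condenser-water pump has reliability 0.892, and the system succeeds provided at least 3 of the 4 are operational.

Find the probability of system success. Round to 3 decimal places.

0.940

R = Σ_{i=3}^{4} C(4,i) p^i (1−p)^{4−i} with p = 0.892
C(4,3)·0.892^3·0.108^1 = 0.30660
C(4,4)·0.892^4·0.108^0 = 0.63308
Sum = 0.940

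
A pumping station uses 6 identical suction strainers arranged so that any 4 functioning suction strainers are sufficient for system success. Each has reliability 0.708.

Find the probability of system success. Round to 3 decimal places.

0.759

R = Σ_{i=4}^{6} C(6,i) p^i (1−p)^{6−i} with p = 0.708
C(6,4)·0.708^4·0.292^2 = 0.32136
C(6,5)·0.708^5·0.292^1 = 0.31167
C(6,6)·0.708^6·0.292^0 = 0.12595
Sum = 0.759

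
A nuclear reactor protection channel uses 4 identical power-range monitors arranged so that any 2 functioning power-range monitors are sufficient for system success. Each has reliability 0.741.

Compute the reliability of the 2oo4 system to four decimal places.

R = Σ_{i=2}^{4} C(4,i) p^i (1−p)^{4−i} with p = 0.741
C(4,2)·0.741^2·0.259^2 = 0.220997
C(4,3)·0.741^3·0.259^1 = 0.421516
C(4,4)·0.741^4·0.259^0 = 0.301490
Sum = 0.9440

0.9440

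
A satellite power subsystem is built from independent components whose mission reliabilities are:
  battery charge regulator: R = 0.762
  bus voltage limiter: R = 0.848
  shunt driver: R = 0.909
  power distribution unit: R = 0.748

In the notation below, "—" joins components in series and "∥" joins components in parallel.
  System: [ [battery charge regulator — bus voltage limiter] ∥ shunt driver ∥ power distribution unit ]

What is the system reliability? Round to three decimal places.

Series (battery charge regulator and bus voltage limiter): 0.76200 × 0.84800 = 0.64618
Parallel ([0.64618], shunt driver, and power distribution unit): 1 − (1 − 0.64618)(1 − 0.90900)(1 − 0.74800) = 0.992

0.992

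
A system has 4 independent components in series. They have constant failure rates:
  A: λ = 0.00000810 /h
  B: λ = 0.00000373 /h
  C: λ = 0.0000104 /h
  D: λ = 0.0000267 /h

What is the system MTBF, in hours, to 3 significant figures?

Series of exponential components: λ_sys = Σ λ_i
λ_sys = 0.00000810 + 0.00000373 + 0.0000104 + 0.0000267 = 4.8930e-05 /h
MTBF = 1 / λ_sys = 20400 h

20400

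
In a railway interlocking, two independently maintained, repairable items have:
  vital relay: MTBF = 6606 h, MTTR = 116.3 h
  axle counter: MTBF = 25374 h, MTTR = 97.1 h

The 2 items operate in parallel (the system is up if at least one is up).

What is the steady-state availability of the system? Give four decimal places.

A(vital relay) = MTBF/(MTBF+MTTR) = 6606/(6606+116.3) = 0.982699
A(axle counter) = MTBF/(MTBF+MTTR) = 25374/(25374+97.1) = 0.996188
Parallel availability: 1 − (1 − 0.982699)(1 − 0.996188) = 0.9999

0.9999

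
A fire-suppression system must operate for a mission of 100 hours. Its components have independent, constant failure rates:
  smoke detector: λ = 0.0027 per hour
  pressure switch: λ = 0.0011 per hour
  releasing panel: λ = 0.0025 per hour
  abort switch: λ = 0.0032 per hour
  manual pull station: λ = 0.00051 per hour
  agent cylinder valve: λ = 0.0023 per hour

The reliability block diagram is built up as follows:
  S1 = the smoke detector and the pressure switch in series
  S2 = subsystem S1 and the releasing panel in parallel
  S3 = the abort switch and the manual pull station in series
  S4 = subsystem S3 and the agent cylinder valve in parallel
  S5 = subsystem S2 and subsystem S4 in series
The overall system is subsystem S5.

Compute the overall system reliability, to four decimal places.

0.8708

R(smoke detector) = exp(−0.0027 × 100) = 0.763379
R(pressure switch) = exp(−0.0011 × 100) = 0.895834
R(releasing panel) = exp(−0.0025 × 100) = 0.778801
R(abort switch) = exp(−0.0032 × 100) = 0.726149
R(manual pull station) = exp(−0.00051 × 100) = 0.950279
R(agent cylinder valve) = exp(−0.0023 × 100) = 0.794534
Series (smoke detector and pressure switch): 0.763379 × 0.895834 = 0.683861
Parallel ([0.683861] and releasing panel): 1 − (1 − 0.683861)(1 − 0.778801) = 0.930070
Series (abort switch and manual pull station): 0.726149 × 0.950279 = 0.690044
Parallel ([0.690044] and agent cylinder valve): 1 − (1 − 0.690044)(1 − 0.794534) = 0.936315
Series ([0.930070] and [0.936315]): 0.930070 × 0.936315 = 0.8708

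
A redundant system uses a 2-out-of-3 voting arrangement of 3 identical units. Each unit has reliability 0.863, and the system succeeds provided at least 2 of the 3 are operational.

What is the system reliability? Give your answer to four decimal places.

0.9488

R = Σ_{i=2}^{3} C(3,i) p^i (1−p)^{3−i} with p = 0.863
C(3,2)·0.863^2·0.137^1 = 0.306100
C(3,3)·0.863^3·0.137^0 = 0.642736
Sum = 0.9488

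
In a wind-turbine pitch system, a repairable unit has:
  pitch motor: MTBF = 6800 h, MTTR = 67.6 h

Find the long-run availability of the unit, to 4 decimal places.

A(pitch motor) = MTBF/(MTBF+MTTR) = 6800/(6800+67.6) = 0.9902

0.9902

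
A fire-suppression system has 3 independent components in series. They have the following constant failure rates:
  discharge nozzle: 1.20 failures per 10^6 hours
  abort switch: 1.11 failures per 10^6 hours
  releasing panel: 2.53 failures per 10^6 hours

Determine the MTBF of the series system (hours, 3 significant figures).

207000

Series of exponential components: λ_sys = Σ λ_i
λ_sys = 0.00000120 + 0.00000111 + 0.00000253 = 4.8400e-06 /h
MTBF = 1 / λ_sys = 207000 h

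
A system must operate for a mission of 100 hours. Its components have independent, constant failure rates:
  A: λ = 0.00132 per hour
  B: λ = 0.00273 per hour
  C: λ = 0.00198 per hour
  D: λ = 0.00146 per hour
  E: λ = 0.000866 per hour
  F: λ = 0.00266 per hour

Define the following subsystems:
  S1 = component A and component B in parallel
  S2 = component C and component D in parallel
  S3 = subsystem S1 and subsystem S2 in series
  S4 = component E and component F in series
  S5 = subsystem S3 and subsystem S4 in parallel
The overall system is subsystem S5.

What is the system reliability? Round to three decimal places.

0.984

R(A) = exp(−0.00132 × 100) = 0.87634
R(B) = exp(−0.00273 × 100) = 0.76109
R(C) = exp(−0.00198 × 100) = 0.82037
R(D) = exp(−0.00146 × 100) = 0.86416
R(E) = exp(−0.000866 × 100) = 0.91704
R(F) = exp(−0.00266 × 100) = 0.76644
Parallel (A and B): 1 − (1 − 0.87634)(1 − 0.76109) = 0.97046
Parallel (C and D): 1 − (1 − 0.82037)(1 − 0.86416) = 0.97560
Series ([0.97046] and [0.97560]): 0.97046 × 0.97560 = 0.94678
Series (E and F): 0.91704 × 0.76644 = 0.70286
Parallel ([0.94678] and [0.70286]): 1 − (1 − 0.94678)(1 − 0.70286) = 0.984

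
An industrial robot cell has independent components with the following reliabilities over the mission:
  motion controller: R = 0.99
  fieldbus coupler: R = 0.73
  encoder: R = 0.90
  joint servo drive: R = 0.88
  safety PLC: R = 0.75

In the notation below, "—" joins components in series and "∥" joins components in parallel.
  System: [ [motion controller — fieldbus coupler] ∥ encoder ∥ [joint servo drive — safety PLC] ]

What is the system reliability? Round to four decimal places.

0.9906

Series (motion controller and fieldbus coupler): 0.990000 × 0.730000 = 0.722700
Series (joint servo drive and safety PLC): 0.880000 × 0.750000 = 0.660000
Parallel ([0.722700], encoder, and [0.660000]): 1 − (1 − 0.722700)(1 − 0.900000)(1 − 0.660000) = 0.9906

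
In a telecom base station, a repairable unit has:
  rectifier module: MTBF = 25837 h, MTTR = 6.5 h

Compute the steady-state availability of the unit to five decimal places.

A(rectifier module) = MTBF/(MTBF+MTTR) = 25837/(25837+6.5) = 0.99975

0.99975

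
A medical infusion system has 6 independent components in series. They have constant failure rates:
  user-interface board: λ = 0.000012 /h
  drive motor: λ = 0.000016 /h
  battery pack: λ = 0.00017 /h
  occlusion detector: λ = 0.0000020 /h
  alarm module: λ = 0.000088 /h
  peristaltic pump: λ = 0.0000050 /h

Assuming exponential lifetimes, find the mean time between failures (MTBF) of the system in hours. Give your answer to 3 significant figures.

3410

Series of exponential components: λ_sys = Σ λ_i
λ_sys = 0.000012 + 0.000016 + 0.00017 + 0.0000020 + 0.000088 + 0.0000050 = 2.9300e-04 /h
MTBF = 1 / λ_sys = 3410 h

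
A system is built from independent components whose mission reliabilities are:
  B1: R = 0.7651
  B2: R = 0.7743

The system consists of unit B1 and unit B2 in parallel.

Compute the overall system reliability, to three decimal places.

Parallel (B1 and B2): 1 − (1 − 0.76510)(1 − 0.77430) = 0.947

0.947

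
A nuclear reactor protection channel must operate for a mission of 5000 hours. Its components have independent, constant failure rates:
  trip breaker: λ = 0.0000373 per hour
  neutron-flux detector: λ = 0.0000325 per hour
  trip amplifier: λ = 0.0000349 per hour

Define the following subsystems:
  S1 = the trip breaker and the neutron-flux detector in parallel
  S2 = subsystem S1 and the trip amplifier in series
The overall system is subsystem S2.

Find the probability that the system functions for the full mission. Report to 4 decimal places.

R(trip breaker) = exp(−0.0000373 × 5000) = 0.829859
R(neutron-flux detector) = exp(−0.0000325 × 5000) = 0.850016
R(trip amplifier) = exp(−0.0000349 × 5000) = 0.839877
Parallel (trip breaker and neutron-flux detector): 1 − (1 − 0.829859)(1 − 0.850016) = 0.974482
Series ([0.974482] and trip amplifier): 0.974482 × 0.839877 = 0.8184

0.8184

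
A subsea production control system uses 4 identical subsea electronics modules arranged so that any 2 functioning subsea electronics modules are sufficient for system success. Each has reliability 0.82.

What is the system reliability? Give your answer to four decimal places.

R = Σ_{i=2}^{4} C(4,i) p^i (1−p)^{4−i} with p = 0.82
C(4,2)·0.82^2·0.18^2 = 0.130715
C(4,3)·0.82^3·0.18^1 = 0.396985
C(4,4)·0.82^4·0.18^0 = 0.452122
Sum = 0.9798

0.9798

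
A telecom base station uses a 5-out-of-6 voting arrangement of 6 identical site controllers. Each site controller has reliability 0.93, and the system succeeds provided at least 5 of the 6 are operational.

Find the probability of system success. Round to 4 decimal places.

R = Σ_{i=5}^{6} C(6,i) p^i (1−p)^{6−i} with p = 0.93
C(6,5)·0.93^5·0.07^1 = 0.292189
C(6,6)·0.93^6·0.07^0 = 0.646990
Sum = 0.9392

0.9392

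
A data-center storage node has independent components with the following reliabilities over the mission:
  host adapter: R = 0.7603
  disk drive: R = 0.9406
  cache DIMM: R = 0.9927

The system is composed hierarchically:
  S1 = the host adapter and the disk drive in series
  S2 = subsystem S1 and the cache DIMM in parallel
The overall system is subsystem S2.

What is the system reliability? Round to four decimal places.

Series (host adapter and disk drive): 0.760300 × 0.940600 = 0.715138
Parallel ([0.715138] and cache DIMM): 1 − (1 − 0.715138)(1 − 0.992700) = 0.9979

0.9979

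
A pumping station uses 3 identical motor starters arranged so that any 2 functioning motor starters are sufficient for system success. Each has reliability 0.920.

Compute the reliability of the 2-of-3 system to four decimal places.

0.9818

R = Σ_{i=2}^{3} C(3,i) p^i (1−p)^{3−i} with p = 0.920
C(3,2)·0.920^2·0.080^1 = 0.203136
C(3,3)·0.920^3·0.080^0 = 0.778688
Sum = 0.9818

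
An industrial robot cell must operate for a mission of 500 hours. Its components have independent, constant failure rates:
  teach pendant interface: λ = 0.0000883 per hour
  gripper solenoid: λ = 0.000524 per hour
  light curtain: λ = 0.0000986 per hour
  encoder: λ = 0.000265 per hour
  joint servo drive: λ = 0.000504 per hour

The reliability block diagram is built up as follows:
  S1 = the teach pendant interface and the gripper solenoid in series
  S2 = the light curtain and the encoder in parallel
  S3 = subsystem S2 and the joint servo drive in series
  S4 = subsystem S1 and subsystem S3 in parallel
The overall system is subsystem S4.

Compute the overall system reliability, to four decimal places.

0.9400

R(teach pendant interface) = exp(−0.0000883 × 500) = 0.956810
R(gripper solenoid) = exp(−0.000524 × 500) = 0.769511
R(light curtain) = exp(−0.0000986 × 500) = 0.951896
R(encoder) = exp(−0.000265 × 500) = 0.875903
R(joint servo drive) = exp(−0.000504 × 500) = 0.777245
Series (teach pendant interface and gripper solenoid): 0.956810 × 0.769511 = 0.736276
Parallel (light curtain and encoder): 1 − (1 − 0.951896)(1 − 0.875903) = 0.994030
Series ([0.994030] and joint servo drive): 0.994030 × 0.777245 = 0.772605
Parallel ([0.736276] and [0.772605]): 1 − (1 − 0.736276)(1 − 0.772605) = 0.9400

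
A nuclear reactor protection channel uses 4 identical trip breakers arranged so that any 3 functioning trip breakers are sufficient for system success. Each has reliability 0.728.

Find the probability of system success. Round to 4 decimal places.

0.7007

R = Σ_{i=3}^{4} C(4,i) p^i (1−p)^{4−i} with p = 0.728
C(4,3)·0.728^3·0.272^1 = 0.419781
C(4,4)·0.728^4·0.272^0 = 0.280883
Sum = 0.7007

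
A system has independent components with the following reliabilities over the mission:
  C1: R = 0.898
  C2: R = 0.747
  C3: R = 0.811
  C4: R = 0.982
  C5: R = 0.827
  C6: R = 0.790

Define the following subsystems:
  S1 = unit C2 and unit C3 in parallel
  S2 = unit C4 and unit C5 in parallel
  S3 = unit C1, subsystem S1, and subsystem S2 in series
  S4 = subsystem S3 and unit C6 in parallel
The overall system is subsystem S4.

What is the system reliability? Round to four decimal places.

0.9690

Parallel (C2 and C3): 1 − (1 − 0.747000)(1 − 0.811000) = 0.952183
Parallel (C4 and C5): 1 − (1 − 0.982000)(1 − 0.827000) = 0.996886
Series (C1, [0.952183], and [0.996886]): 0.898000 × 0.952183 × 0.996886 = 0.852398
Parallel ([0.852398] and C6): 1 − (1 − 0.852398)(1 − 0.790000) = 0.9690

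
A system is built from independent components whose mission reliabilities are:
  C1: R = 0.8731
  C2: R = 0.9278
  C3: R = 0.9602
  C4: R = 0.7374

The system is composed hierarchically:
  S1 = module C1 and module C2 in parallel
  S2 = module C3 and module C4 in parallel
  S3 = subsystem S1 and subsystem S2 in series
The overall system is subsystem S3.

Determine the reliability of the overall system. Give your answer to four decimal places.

0.9805

Parallel (C1 and C2): 1 − (1 − 0.873100)(1 − 0.927800) = 0.990838
Parallel (C3 and C4): 1 − (1 − 0.960200)(1 − 0.737400) = 0.989549
Series ([0.990838] and [0.989549]): 0.990838 × 0.989549 = 0.9805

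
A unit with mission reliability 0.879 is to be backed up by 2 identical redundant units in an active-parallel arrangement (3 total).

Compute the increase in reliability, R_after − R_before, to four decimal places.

0.1192

R_before = 0.879
R_after = 1 − (1 − 0.879)^3 = 0.9982
ΔR = 0.9982 − 0.879 = 0.1192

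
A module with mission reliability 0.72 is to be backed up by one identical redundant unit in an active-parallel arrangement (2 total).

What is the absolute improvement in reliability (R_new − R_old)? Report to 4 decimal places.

0.2016

R_before = 0.72
R_after = 1 − (1 − 0.72)^2 = 0.9216
ΔR = 0.9216 − 0.72 = 0.2016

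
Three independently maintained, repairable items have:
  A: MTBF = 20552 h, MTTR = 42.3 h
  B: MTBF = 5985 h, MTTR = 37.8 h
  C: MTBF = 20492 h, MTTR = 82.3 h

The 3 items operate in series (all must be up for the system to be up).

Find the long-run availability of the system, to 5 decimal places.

0.98772

A(A) = MTBF/(MTBF+MTTR) = 20552/(20552+42.3) = 0.997946
A(B) = MTBF/(MTBF+MTTR) = 5985/(5985+37.8) = 0.993724
A(C) = MTBF/(MTBF+MTTR) = 20492/(20492+82.3) = 0.996000
Series availability: 0.997946 × 0.993724 × 0.996000 = 0.98772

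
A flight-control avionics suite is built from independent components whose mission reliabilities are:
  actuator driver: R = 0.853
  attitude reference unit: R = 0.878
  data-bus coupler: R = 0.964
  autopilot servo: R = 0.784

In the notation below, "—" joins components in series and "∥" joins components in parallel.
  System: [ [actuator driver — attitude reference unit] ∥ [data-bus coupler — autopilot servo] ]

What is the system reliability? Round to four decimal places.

Series (actuator driver and attitude reference unit): 0.853000 × 0.878000 = 0.748934
Series (data-bus coupler and autopilot servo): 0.964000 × 0.784000 = 0.755776
Parallel ([0.748934] and [0.755776]): 1 − (1 − 0.748934)(1 − 0.755776) = 0.9387

0.9387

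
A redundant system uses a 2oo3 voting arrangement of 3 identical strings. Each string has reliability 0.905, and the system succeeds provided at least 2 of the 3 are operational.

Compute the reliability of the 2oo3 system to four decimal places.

0.9746

R = Σ_{i=2}^{3} C(3,i) p^i (1−p)^{3−i} with p = 0.905
C(3,2)·0.905^2·0.095^1 = 0.233422
C(3,3)·0.905^3·0.095^0 = 0.741218
Sum = 0.9746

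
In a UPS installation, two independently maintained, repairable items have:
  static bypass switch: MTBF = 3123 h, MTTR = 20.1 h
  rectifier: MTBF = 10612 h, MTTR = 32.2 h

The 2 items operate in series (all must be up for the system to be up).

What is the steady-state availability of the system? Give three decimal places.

A(static bypass switch) = MTBF/(MTBF+MTTR) = 3123/(3123+20.1) = 0.993605
A(rectifier) = MTBF/(MTBF+MTTR) = 10612/(10612+32.2) = 0.996975
Series availability: 0.993605 × 0.996975 = 0.991

0.991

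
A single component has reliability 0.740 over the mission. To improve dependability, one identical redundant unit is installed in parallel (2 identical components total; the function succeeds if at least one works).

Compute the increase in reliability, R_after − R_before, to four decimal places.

0.1924

R_before = 0.740
R_after = 1 − (1 − 0.740)^2 = 0.9324
ΔR = 0.9324 − 0.740 = 0.1924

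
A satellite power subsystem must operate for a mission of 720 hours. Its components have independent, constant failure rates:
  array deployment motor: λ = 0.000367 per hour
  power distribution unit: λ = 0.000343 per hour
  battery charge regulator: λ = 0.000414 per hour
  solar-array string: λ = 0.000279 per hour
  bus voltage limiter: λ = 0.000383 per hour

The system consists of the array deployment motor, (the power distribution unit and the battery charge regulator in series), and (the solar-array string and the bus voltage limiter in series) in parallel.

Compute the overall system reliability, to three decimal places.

0.963

R(array deployment motor) = exp(−0.000367 × 720) = 0.76779
R(power distribution unit) = exp(−0.000343 × 720) = 0.78117
R(battery charge regulator) = exp(−0.000414 × 720) = 0.74224
R(solar-array string) = exp(−0.000279 × 720) = 0.81801
R(bus voltage limiter) = exp(−0.000383 × 720) = 0.75900
Series (power distribution unit and battery charge regulator): 0.78117 × 0.74224 = 0.57982
Series (solar-array string and bus voltage limiter): 0.81801 × 0.75900 = 0.62087
Parallel (array deployment motor, [0.57982], and [0.62087]): 1 − (1 − 0.76779)(1 − 0.57982)(1 − 0.62087) = 0.963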